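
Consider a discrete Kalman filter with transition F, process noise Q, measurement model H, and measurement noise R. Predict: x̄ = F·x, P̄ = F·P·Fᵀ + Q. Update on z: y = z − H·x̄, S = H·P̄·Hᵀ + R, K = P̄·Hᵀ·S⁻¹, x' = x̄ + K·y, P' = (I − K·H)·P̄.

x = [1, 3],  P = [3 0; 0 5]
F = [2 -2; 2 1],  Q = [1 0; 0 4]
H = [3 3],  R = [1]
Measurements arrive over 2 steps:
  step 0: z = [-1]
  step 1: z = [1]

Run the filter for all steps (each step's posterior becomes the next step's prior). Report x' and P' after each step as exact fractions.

step 0: x̄ = F·x = [-4, 5]
step 0: P̄ = F·P·Fᵀ + Q = [33 2; 2 21]
step 0: y = z − H·x̄ = [-4]
step 0: S = H·P̄·Hᵀ + R = [523]
step 0: K = P̄·Hᵀ·S⁻¹ = [105/523; 69/523]
step 0: x' = x̄ + K·y = [-2512/523, 2339/523]
step 0: P' = (I − K·H)·P̄ = [6234/523 -6199/523; -6199/523 6222/523]
step 1: x̄ = F·x = [-9702/523, -2685/523]
step 1: P̄ = F·P·Fᵀ + Q = [99939/523 24890/523; 24890/523 8454/523]
step 1: y = z − H·x̄ = [37684/523]
step 1: S = H·P̄·Hᵀ + R = [1424080/523]
step 1: K = P̄·Hᵀ·S⁻¹ = [374487/1424080; 6252/89005]
step 1: x' = x̄ + K·y = [141369/356020, -6459/89005]
step 1: P' = (I − K·H)·P̄ = [3978237/1424080 -240838/89005; -240838/89005 242922/89005]

step 0: x' = [-2512/523, 2339/523], P' = [6234/523 -6199/523; -6199/523 6222/523]
step 1: x' = [141369/356020, -6459/89005], P' = [3978237/1424080 -240838/89005; -240838/89005 242922/89005]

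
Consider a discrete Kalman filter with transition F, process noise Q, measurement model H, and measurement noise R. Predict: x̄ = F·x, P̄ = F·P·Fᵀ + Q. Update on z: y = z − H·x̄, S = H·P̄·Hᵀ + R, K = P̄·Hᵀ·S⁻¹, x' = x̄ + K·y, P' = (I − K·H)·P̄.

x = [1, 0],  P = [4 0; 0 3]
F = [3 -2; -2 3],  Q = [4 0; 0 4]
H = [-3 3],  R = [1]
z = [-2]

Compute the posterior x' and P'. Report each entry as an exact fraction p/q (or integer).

x' = [639/824, 175/1648]
P' = [1543/412 3039/824; 3039/824 6167/1648]

x̄ = F·x = [3, -2]
P̄ = F·P·Fᵀ + Q = [52 -42; -42 47]
y = z − H·x̄ = [13]
S = H·P̄·Hᵀ + R = [1648]
K = P̄·Hᵀ·S⁻¹ = [-141/824; 267/1648]
x' = x̄ + K·y = [639/824, 175/1648]
P' = (I − K·H)·P̄ = [1543/412 3039/824; 3039/824 6167/1648]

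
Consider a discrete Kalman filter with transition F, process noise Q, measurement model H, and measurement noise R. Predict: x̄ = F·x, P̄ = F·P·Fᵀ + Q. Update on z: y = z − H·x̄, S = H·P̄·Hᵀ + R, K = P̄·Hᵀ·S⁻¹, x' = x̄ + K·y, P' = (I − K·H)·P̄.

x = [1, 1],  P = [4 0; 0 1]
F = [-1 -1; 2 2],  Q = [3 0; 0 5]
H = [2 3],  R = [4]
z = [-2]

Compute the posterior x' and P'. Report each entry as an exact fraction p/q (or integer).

x̄ = F·x = [-2, 4]
P̄ = F·P·Fᵀ + Q = [8 -10; -10 25]
y = z − H·x̄ = [-10]
S = H·P̄·Hᵀ + R = [141]
K = P̄·Hᵀ·S⁻¹ = [-14/141; 55/141]
x' = x̄ + K·y = [-142/141, 14/141]
P' = (I − K·H)·P̄ = [932/141 -640/141; -640/141 500/141]

x' = [-142/141, 14/141]
P' = [932/141 -640/141; -640/141 500/141]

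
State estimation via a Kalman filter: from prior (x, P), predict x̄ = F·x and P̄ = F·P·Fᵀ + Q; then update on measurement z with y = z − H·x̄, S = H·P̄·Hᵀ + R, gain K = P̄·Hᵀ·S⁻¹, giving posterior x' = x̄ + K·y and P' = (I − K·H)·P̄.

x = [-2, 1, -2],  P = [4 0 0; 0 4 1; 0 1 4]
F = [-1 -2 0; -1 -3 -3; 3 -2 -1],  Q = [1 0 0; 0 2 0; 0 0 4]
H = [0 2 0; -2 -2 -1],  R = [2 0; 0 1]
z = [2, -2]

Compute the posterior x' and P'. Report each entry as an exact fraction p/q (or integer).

x' = [5584/13775, 17033/13775, -19642/13775]
P' = [92803/13775 -1314/13775 -180514/13775; -1314/13775 6407/13775 -9893/13775; -180514/13775 -9893/13775 388882/13775]

x̄ = F·x = [0, 5, -6]
P̄ = F·P·Fᵀ + Q = [21 34 6; 34 96 33; 6 33 64]
y = z − H·x̄ = [-8, 2]
S = H·P̄·Hᵀ + R = [386 -586; -586 961]
K = P̄·Hᵀ·S⁻¹ = [-1314/13775 -2464/13775; 6407/13775 -293/13775; -9893/13775 -8068/13775]
x' = x̄ + K·y = [5584/13775, 17033/13775, -19642/13775]
P' = (I − K·H)·P̄ = [92803/13775 -1314/13775 -180514/13775; -1314/13775 6407/13775 -9893/13775; -180514/13775 -9893/13775 388882/13775]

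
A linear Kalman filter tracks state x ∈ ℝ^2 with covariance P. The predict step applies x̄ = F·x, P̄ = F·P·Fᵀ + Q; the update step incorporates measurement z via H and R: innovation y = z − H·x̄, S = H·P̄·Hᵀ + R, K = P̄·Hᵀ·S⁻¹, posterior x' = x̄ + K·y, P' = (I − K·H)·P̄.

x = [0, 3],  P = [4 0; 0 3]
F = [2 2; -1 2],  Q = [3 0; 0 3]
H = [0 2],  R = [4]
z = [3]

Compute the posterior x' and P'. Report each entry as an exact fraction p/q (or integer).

x' = [51/10, 69/40]
P' = [151/5 1/5; 1/5 19/20]

x̄ = F·x = [6, 6]
P̄ = F·P·Fᵀ + Q = [31 4; 4 19]
y = z − H·x̄ = [-9]
S = H·P̄·Hᵀ + R = [80]
K = P̄·Hᵀ·S⁻¹ = [1/10; 19/40]
x' = x̄ + K·y = [51/10, 69/40]
P' = (I − K·H)·P̄ = [151/5 1/5; 1/5 19/20]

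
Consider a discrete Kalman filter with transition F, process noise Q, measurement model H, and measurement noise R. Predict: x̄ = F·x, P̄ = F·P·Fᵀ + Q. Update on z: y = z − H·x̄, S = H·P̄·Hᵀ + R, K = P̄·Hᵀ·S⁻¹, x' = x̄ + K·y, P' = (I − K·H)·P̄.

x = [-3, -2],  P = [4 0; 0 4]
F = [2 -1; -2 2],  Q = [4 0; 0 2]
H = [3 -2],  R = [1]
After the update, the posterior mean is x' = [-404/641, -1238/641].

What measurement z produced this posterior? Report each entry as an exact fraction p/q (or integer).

z = [2]

x̄ = F·x = [-4, 2]
P̄ = F·P·Fᵀ + Q = [24 -24; -24 34]
S = H·P̄·Hᵀ + R = [641]
K = P̄·Hᵀ·S⁻¹ = [120/641; -140/641]
x' − x̄ = [2160/641, -2520/641] = K·y
y = (KᵀK)⁻¹·Kᵀ·(x' − x̄) = [18]
z = y + H·x̄ = [18] + [-16] = [2]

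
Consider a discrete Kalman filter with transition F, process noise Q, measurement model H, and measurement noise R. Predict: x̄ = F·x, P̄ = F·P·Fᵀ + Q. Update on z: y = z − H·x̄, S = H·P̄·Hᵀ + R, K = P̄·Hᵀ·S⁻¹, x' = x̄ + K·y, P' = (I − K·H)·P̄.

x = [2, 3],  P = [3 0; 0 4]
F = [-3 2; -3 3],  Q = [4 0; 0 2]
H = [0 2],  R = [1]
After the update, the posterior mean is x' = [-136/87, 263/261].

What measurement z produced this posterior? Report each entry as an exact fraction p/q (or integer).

x̄ = F·x = [0, 3]
P̄ = F·P·Fᵀ + Q = [47 51; 51 65]
S = H·P̄·Hᵀ + R = [261]
K = P̄·Hᵀ·S⁻¹ = [34/87; 130/261]
x' − x̄ = [-136/87, -520/261] = K·y
y = (KᵀK)⁻¹·Kᵀ·(x' − x̄) = [-4]
z = y + H·x̄ = [-4] + [6] = [2]

z = [2]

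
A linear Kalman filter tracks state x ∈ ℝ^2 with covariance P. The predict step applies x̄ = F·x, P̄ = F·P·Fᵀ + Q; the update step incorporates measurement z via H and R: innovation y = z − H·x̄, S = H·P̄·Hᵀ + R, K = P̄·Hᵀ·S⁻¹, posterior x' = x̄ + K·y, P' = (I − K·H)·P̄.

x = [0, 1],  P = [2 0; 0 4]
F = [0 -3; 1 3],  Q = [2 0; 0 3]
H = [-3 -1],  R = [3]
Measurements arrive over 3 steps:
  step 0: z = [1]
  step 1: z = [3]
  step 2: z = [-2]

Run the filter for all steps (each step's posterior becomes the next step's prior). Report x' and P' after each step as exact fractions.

step 0: x' = [-12/17, 35/34], P' = [188/85 -447/85; -447/85 2481/170]
step 1: x' = [-1227/950, 813/950], P' = [17777/10450 -38823/10450; -38823/10450 52071/5225]
step 2: x' = [28971861/22417825, -43400758/22417825], P' = [74896621/44835650 -163078113/44835650; -163078113/44835650 437965539/44835650]

step 0: x̄ = F·x = [-3, 3]
step 0: P̄ = F·P·Fᵀ + Q = [38 -36; -36 41]
step 0: y = z − H·x̄ = [-5]
step 0: S = H·P̄·Hᵀ + R = [170]
step 0: K = P̄·Hᵀ·S⁻¹ = [-39/85; 67/170]
step 0: x' = x̄ + K·y = [-12/17, 35/34]
step 0: P' = (I − K·H)·P̄ = [188/85 -447/85; -447/85 2481/170]
step 1: x̄ = F·x = [-105/34, 81/34]
step 1: P̄ = F·P·Fᵀ + Q = [22669/170 -19647/170; -19647/170 17851/170]
step 1: y = z − H·x̄ = [-66/17]
step 1: S = H·P̄·Hᵀ + R = [10450/17]
step 1: K = P̄·Hᵀ·S⁻¹ = [-2418/5225; 4109/10450]
step 1: x' = x̄ + K·y = [-1227/950, 813/950]
step 1: P' = (I − K·H)·P̄ = [17777/10450 -38823/10450; -38823/10450 52071/5225]
step 2: x̄ = F·x = [-2439/950, 606/475]
step 2: P̄ = F·P·Fᵀ + Q = [479089/5225 -74619/950; -74619/950 68497/950]
step 2: y = z − H·x̄ = [-1601/190]
step 2: S = H·P̄·Hᵀ + R = [896713/2090]
step 2: K = P̄·Hᵀ·S⁻¹ = [-410745/896713; 341792/896713]
step 2: x' = x̄ + K·y = [28971861/22417825, -43400758/22417825]
step 2: P' = (I − K·H)·P̄ = [74896621/44835650 -163078113/44835650; -163078113/44835650 437965539/44835650]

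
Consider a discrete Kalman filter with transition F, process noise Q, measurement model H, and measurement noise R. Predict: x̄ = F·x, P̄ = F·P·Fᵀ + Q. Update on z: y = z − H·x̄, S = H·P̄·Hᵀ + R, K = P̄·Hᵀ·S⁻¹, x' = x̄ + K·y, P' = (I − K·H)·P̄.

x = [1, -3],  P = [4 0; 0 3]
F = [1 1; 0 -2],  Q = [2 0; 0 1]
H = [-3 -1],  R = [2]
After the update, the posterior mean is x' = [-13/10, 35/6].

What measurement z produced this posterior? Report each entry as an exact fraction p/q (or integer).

x̄ = F·x = [-2, 6]
P̄ = F·P·Fᵀ + Q = [9 -6; -6 13]
S = H·P̄·Hᵀ + R = [60]
K = P̄·Hᵀ·S⁻¹ = [-7/20; 1/12]
x' − x̄ = [7/10, -1/6] = K·y
y = (KᵀK)⁻¹·Kᵀ·(x' − x̄) = [-2]
z = y + H·x̄ = [-2] + [0] = [-2]

z = [-2]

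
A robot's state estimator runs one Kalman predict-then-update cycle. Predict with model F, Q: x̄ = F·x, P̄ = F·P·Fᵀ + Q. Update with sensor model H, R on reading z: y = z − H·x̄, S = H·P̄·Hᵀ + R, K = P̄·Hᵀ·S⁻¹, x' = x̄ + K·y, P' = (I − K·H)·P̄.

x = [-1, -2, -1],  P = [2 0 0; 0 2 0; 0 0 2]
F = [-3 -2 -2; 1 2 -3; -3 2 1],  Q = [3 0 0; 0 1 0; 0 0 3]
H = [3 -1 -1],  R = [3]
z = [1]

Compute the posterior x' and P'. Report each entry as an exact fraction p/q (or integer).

x̄ = F·x = [9, -2, -2]
P̄ = F·P·Fᵀ + Q = [37 -2 6; -2 29 -4; 6 -4 31]
y = z − H·x̄ = [-30]
S = H·P̄·Hᵀ + R = [364]
K = P̄·Hᵀ·S⁻¹ = [107/364; -31/364; -9/364]
x' = x̄ + K·y = [33/182, 101/182, -229/182]
P' = (I − K·H)·P̄ = [2019/364 2589/364 3147/364; 2589/364 9595/364 -1735/364; 3147/364 -1735/364 11203/364]

x' = [33/182, 101/182, -229/182]
P' = [2019/364 2589/364 3147/364; 2589/364 9595/364 -1735/364; 3147/364 -1735/364 11203/364]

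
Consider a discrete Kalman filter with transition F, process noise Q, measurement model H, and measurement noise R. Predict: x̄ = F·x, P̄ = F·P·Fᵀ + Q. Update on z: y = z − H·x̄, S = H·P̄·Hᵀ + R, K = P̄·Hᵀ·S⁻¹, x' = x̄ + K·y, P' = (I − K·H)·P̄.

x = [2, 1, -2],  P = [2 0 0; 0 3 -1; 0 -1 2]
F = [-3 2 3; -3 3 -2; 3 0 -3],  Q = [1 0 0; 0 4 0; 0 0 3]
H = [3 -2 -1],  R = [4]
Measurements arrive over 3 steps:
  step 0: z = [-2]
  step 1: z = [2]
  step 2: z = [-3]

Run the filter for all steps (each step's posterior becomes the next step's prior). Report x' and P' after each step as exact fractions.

step 0: x̄ = F·x = [-10, 1, 12]
step 0: P̄ = F·P·Fᵀ + Q = [37 19 -30; 19 69 3; -30 3 39]
step 0: y = z − H·x̄ = [42]
step 0: S = H·P̄·Hᵀ + R = [616]
step 0: K = P̄·Hᵀ·S⁻¹ = [103/616; -3/22; -135/616]
step 0: x' = x̄ + K·y = [-131/44, -52/11, 123/44]
step 0: P' = (I − K·H)·P̄ = [12183/616 727/22 -4575/616; 727/22 633/11 -339/22; -4575/616 -339/22 5799/616]
step 1: x̄ = F·x = [173/22, -477/44, -381/22]
step 1: P̄ = F·P·Fᵀ + Q = [1015/22 -3681/44 -2325/22; -3681/44 146935/616 12861/44; -2325/22 12861/44 8787/22]
step 1: y = z − H·x̄ = [-1333/22]
step 1: S = H·P̄·Hᵀ + R = [705311/154]
step 1: K = P̄·Hᵀ·S⁻¹ = [63357/705311; -314263/1410622; -200361/705311]
step 1: x' = x̄ + K·y = [1707451/705311, 1874528/705311, -74649/705311]
step 1: P' = (I − K·H)·P̄ = [6474839/705311 11279301/1410622 7891788/705311; 11279301/1410622 7911751/705311 3447951/1410622; 7891788/705311 3447951/1410622 21028857/705311]
step 2: x̄ = F·x = [-1597244/705311, 650529/705311, 5346300/705311]
step 2: P̄ = F·P·Fᵀ + Q = [90845295/705311 -120079329/705311 -81987030/705311; -120079329/705311 188916023/705311 126816030/705311; -81987030/705311 126816030/705311 107597013/705311]
step 2: y = z − H·x̄ = [9323157/705311]
step 2: S = H·P̄·Hᵀ + R = [4123828252/705311]
step 2: K = P̄·Hᵀ·S⁻¹ = [594681573/4123828252; -864886063/4123828252; -607190163/4123828252]
step 2: x' = x̄ + K·y = [-1478000857/4123828252, -7628973153/4123828252, 23232721119/4123828252]
step 2: P' = (I − K·H)·P̄ = [29751727701/4123828252 27144444081/4123828252 32587568649/4123828252; 27144444081/4123828252 43993828157/4123828252 -3094779819/4123828252; 32587568649/4123828252 -3094779819/4123828252 106381026237/4123828252]

step 0: x' = [-131/44, -52/11, 123/44], P' = [12183/616 727/22 -4575/616; 727/22 633/11 -339/22; -4575/616 -339/22 5799/616]
step 1: x' = [1707451/705311, 1874528/705311, -74649/705311], P' = [6474839/705311 11279301/1410622 7891788/705311; 11279301/1410622 7911751/705311 3447951/1410622; 7891788/705311 3447951/1410622 21028857/705311]
step 2: x' = [-1478000857/4123828252, -7628973153/4123828252, 23232721119/4123828252], P' = [29751727701/4123828252 27144444081/4123828252 32587568649/4123828252; 27144444081/4123828252 43993828157/4123828252 -3094779819/4123828252; 32587568649/4123828252 -3094779819/4123828252 106381026237/4123828252]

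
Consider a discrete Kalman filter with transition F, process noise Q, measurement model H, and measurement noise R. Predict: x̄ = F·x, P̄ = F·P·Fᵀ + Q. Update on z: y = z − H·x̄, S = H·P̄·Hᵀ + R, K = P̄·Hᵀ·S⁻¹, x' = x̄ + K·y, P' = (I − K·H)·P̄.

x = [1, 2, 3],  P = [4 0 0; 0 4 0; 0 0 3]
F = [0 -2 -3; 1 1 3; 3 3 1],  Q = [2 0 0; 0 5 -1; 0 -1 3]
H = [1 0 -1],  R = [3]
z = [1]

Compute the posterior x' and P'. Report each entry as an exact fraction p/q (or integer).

x' = [-39/16, 281/96, -97/32]
P' = [213/16 -249/32 387/32; -249/32 3191/192 -431/64; 387/32 -431/64 885/64]

x̄ = F·x = [-13, 12, 12]
P̄ = F·P·Fᵀ + Q = [45 -35 -33; -35 40 32; -33 32 78]
y = z − H·x̄ = [26]
S = H·P̄·Hᵀ + R = [192]
K = P̄·Hᵀ·S⁻¹ = [13/32; -67/192; -37/64]
x' = x̄ + K·y = [-39/16, 281/96, -97/32]
P' = (I − K·H)·P̄ = [213/16 -249/32 387/32; -249/32 3191/192 -431/64; 387/32 -431/64 885/64]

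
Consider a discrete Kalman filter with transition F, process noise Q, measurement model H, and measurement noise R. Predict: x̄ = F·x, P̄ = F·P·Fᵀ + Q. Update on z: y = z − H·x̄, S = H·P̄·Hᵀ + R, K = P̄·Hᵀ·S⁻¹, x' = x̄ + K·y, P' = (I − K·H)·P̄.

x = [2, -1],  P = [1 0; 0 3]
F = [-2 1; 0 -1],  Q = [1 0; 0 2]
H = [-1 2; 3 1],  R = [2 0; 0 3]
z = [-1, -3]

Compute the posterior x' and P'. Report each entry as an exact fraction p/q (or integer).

x' = [-1507/1763, -1458/1763]
P' = [482/1763 -18/1763; -18/1763 681/1763]

x̄ = F·x = [-5, 1]
P̄ = F·P·Fᵀ + Q = [8 -3; -3 5]
y = z − H·x̄ = [-8, 11]
S = H·P̄·Hᵀ + R = [42 -29; -29 62]
K = P̄·Hᵀ·S⁻¹ = [-259/1763 476/1763; 690/1763 209/1763]
x' = x̄ + K·y = [-1507/1763, -1458/1763]
P' = (I − K·H)·P̄ = [482/1763 -18/1763; -18/1763 681/1763]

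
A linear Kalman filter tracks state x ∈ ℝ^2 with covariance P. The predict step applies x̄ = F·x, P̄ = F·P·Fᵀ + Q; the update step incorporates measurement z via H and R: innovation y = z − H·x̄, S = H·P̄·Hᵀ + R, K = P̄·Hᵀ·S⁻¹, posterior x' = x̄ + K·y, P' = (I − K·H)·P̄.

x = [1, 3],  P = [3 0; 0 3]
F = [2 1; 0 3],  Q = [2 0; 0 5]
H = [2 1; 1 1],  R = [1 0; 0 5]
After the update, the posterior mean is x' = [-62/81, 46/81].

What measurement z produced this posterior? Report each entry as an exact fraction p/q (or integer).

x̄ = F·x = [5, 9]
P̄ = F·P·Fᵀ + Q = [17 9; 9 32]
S = H·P̄·Hᵀ + R = [137 93; 93 72]
K = P̄·Hᵀ·S⁻¹ = [226/405 -437/1215; -71/405 967/1215]
x' − x̄ = [-467/81, -683/81] = K·y
y = (KᵀK)⁻¹·Kᵀ·(x' − x̄) = [-20, -15]
z = y + H·x̄ = [-20, -15] + [19, 14] = [-1, -1]

z = [-1, -1]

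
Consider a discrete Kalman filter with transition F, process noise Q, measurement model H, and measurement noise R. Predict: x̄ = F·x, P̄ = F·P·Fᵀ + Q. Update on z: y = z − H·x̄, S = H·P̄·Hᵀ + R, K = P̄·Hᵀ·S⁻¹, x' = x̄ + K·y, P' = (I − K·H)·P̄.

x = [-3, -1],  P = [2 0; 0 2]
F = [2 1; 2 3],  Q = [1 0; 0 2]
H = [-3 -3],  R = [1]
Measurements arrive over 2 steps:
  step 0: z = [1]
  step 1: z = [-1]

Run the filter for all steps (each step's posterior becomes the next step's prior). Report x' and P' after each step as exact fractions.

step 0: x' = [-703/604, 243/302], P' = [1019/604 -497/302; -497/302 259/151]
step 1: x' = [-3121/3320, 2047/1660], P' = [15609/6640 -7683/3320; -7683/3320 3961/1660]

step 0: x̄ = F·x = [-7, -9]
step 0: P̄ = F·P·Fᵀ + Q = [11 14; 14 28]
step 0: y = z − H·x̄ = [-47]
step 0: S = H·P̄·Hᵀ + R = [604]
step 0: K = P̄·Hᵀ·S⁻¹ = [-75/604; -63/302]
step 0: x' = x̄ + K·y = [-703/604, 243/302]
step 0: P' = (I − K·H)·P̄ = [1019/604 -497/302; -497/302 259/151]
step 1: x̄ = F·x = [-230/151, 13/151]
step 1: P̄ = F·P·Fᵀ + Q = [435/151 -192/151; -192/151 670/151]
step 1: y = z − H·x̄ = [-802/151]
step 1: S = H·P̄·Hᵀ + R = [6640/151]
step 1: K = P̄·Hᵀ·S⁻¹ = [-729/6640; -717/3320]
step 1: x' = x̄ + K·y = [-3121/3320, 2047/1660]
step 1: P' = (I − K·H)·P̄ = [15609/6640 -7683/3320; -7683/3320 3961/1660]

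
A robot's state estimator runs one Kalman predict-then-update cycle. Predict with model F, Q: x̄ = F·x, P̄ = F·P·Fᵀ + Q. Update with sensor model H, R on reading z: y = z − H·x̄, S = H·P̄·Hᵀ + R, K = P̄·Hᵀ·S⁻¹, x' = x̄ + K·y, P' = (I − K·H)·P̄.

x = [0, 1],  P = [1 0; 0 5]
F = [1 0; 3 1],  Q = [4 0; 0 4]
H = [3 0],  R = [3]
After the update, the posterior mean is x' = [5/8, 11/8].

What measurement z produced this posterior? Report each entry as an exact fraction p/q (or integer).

x̄ = F·x = [0, 1]
P̄ = F·P·Fᵀ + Q = [5 3; 3 18]
S = H·P̄·Hᵀ + R = [48]
K = P̄·Hᵀ·S⁻¹ = [5/16; 3/16]
x' − x̄ = [5/8, 3/8] = K·y
y = (KᵀK)⁻¹·Kᵀ·(x' − x̄) = [2]
z = y + H·x̄ = [2] + [0] = [2]

z = [2]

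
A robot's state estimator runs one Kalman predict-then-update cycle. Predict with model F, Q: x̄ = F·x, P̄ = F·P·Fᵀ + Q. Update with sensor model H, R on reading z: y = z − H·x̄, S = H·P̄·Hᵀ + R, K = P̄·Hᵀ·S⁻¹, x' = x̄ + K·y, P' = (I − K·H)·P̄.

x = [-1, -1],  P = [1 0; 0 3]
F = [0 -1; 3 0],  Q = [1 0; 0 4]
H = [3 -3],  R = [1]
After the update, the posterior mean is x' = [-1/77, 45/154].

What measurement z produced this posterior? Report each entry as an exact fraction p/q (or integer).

z = [-1]

x̄ = F·x = [1, -3]
P̄ = F·P·Fᵀ + Q = [4 0; 0 13]
S = H·P̄·Hᵀ + R = [154]
K = P̄·Hᵀ·S⁻¹ = [6/77; -39/154]
x' − x̄ = [-78/77, 507/154] = K·y
y = (KᵀK)⁻¹·Kᵀ·(x' − x̄) = [-13]
z = y + H·x̄ = [-13] + [12] = [-1]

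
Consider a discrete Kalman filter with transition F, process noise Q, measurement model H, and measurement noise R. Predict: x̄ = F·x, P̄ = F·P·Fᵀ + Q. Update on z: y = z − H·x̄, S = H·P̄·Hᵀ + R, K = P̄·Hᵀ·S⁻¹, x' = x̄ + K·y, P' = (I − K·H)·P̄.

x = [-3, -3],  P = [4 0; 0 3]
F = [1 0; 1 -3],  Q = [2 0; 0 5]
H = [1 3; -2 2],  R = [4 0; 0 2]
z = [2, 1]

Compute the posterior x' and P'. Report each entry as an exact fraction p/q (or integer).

x̄ = F·x = [-3, 6]
P̄ = F·P·Fᵀ + Q = [6 4; 4 36]
y = z − H·x̄ = [-13, -17]
S = H·P̄·Hᵀ + R = [358 188; 188 138]
K = P̄·Hᵀ·S⁻¹ = [809/3515 -1204/3515; 856/3515 464/3515]
x' = x̄ + K·y = [-594/3515, 2074/3515]
P' = (I − K·H)·P̄ = [1712/3515 508/3515; 508/3515 972/3515]

x' = [-594/3515, 2074/3515]
P' = [1712/3515 508/3515; 508/3515 972/3515]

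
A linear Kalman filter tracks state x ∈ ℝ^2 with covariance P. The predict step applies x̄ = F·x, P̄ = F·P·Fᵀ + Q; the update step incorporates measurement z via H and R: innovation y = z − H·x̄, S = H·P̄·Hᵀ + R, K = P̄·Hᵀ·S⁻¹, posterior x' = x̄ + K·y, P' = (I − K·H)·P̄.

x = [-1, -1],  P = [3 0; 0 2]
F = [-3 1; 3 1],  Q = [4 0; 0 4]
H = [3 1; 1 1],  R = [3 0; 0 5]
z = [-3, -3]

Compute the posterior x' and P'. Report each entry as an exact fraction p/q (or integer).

x' = [52/2819, -8394/2819]
P' = [4207/2819 -8727/2819; -8727/2819 22767/2819]

x̄ = F·x = [2, -4]
P̄ = F·P·Fᵀ + Q = [33 -25; -25 33]
y = z − H·x̄ = [-5, -1]
S = H·P̄·Hᵀ + R = [183 32; 32 21]
K = P̄·Hᵀ·S⁻¹ = [1298/2819 -904/2819; -1138/2819 2808/2819]
x' = x̄ + K·y = [52/2819, -8394/2819]
P' = (I − K·H)·P̄ = [4207/2819 -8727/2819; -8727/2819 22767/2819]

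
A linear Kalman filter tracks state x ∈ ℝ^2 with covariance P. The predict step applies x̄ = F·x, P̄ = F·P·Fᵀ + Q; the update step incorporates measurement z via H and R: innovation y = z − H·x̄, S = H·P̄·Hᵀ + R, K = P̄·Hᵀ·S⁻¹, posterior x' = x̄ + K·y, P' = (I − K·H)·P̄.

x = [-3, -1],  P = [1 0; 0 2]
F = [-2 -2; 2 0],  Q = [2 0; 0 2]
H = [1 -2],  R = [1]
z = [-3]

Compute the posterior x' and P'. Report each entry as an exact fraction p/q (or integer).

x̄ = F·x = [8, -6]
P̄ = F·P·Fᵀ + Q = [14 -4; -4 6]
y = z − H·x̄ = [-23]
S = H·P̄·Hᵀ + R = [55]
K = P̄·Hᵀ·S⁻¹ = [2/5; -16/55]
x' = x̄ + K·y = [-6/5, 38/55]
P' = (I − K·H)·P̄ = [26/5 12/5; 12/5 74/55]

x' = [-6/5, 38/55]
P' = [26/5 12/5; 12/5 74/55]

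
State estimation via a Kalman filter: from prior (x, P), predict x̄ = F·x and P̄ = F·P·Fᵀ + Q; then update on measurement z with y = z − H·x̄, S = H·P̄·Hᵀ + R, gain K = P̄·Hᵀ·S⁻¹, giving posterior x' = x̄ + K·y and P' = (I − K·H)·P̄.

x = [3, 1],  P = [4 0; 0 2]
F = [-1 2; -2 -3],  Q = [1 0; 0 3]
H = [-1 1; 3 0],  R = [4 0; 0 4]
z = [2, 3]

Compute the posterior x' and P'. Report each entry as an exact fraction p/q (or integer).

x' = [3725/4901, 7463/4901]
P' = [2068/4901 1796/4901; 1796/4901 19192/4901]

x̄ = F·x = [-1, -9]
P̄ = F·P·Fᵀ + Q = [13 -4; -4 37]
y = z − H·x̄ = [10, 6]
S = H·P̄·Hᵀ + R = [62 -51; -51 121]
K = P̄·Hᵀ·S⁻¹ = [-68/4901 1551/4901; 4349/4901 1347/4901]
x' = x̄ + K·y = [3725/4901, 7463/4901]
P' = (I − K·H)·P̄ = [2068/4901 1796/4901; 1796/4901 19192/4901]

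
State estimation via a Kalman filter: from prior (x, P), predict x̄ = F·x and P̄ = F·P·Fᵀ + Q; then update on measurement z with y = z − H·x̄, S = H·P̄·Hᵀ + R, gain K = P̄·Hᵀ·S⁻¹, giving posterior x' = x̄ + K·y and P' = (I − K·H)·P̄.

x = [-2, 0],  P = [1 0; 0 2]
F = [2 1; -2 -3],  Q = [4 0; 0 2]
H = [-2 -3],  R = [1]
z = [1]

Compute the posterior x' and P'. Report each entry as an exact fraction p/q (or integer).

x' = [-498/137, 288/137]
P' = [1270/137 -850/137; -850/137 584/137]

x̄ = F·x = [-4, 4]
P̄ = F·P·Fᵀ + Q = [10 -10; -10 24]
y = z − H·x̄ = [5]
S = H·P̄·Hᵀ + R = [137]
K = P̄·Hᵀ·S⁻¹ = [10/137; -52/137]
x' = x̄ + K·y = [-498/137, 288/137]
P' = (I − K·H)·P̄ = [1270/137 -850/137; -850/137 584/137]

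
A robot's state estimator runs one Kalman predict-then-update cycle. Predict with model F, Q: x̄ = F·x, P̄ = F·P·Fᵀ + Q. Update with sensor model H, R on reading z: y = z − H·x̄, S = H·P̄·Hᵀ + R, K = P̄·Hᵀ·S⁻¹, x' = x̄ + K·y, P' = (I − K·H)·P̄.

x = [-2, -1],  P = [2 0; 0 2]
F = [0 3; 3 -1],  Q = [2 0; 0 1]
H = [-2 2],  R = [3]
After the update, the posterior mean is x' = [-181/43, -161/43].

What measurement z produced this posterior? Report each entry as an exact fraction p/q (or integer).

x̄ = F·x = [-3, -5]
P̄ = F·P·Fᵀ + Q = [20 -6; -6 21]
S = H·P̄·Hᵀ + R = [215]
K = P̄·Hᵀ·S⁻¹ = [-52/215; 54/215]
x' − x̄ = [-52/43, 54/43] = K·y
y = (KᵀK)⁻¹·Kᵀ·(x' − x̄) = [5]
z = y + H·x̄ = [5] + [-4] = [1]

z = [1]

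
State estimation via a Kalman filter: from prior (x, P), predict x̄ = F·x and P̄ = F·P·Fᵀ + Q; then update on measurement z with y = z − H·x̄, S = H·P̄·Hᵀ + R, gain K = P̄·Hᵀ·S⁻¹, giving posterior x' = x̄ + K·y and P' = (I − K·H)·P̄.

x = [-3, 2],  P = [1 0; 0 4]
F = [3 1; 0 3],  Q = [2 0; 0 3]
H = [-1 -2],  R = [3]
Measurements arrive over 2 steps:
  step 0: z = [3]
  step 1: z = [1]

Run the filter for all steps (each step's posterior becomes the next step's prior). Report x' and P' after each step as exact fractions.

step 0: x̄ = F·x = [-7, 6]
step 0: P̄ = F·P·Fᵀ + Q = [15 12; 12 39]
step 0: y = z − H·x̄ = [8]
step 0: S = H·P̄·Hᵀ + R = [222]
step 0: K = P̄·Hᵀ·S⁻¹ = [-13/74; -15/37]
step 0: x' = x̄ + K·y = [-311/37, 102/37]
step 0: P' = (I − K·H)·P̄ = [603/74 -141/37; -141/37 93/37]
step 1: x̄ = F·x = [-831/37, 306/37]
step 1: P̄ = F·P·Fᵀ + Q = [4069/74 -990/37; -990/37 948/37]
step 1: y = z − H·x̄ = [-182/37]
step 1: S = H·P̄·Hᵀ + R = [3955/74]
step 1: K = P̄·Hᵀ·S⁻¹ = [-109/3955; -1812/3955]
step 1: x' = x̄ + K·y = [-12613/565, 5946/565]
step 1: P' = (I − K·H)·P̄ = [217311/3955 -108492/3955; -108492/3955 56964/3955]

step 0: x' = [-311/37, 102/37], P' = [603/74 -141/37; -141/37 93/37]
step 1: x' = [-12613/565, 5946/565], P' = [217311/3955 -108492/3955; -108492/3955 56964/3955]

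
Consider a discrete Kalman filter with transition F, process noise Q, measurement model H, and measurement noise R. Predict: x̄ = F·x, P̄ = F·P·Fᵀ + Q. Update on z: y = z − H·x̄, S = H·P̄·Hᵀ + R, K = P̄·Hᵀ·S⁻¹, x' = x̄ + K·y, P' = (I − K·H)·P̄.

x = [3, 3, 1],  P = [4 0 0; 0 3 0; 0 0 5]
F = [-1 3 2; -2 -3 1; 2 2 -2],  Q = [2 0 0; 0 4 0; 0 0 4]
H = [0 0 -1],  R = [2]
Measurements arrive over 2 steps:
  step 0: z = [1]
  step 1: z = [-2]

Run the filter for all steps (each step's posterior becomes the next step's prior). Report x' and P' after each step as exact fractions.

step 0: x̄ = F·x = [8, -14, 10]
step 0: P̄ = F·P·Fᵀ + Q = [53 -9 -10; -9 52 -44; -10 -44 52]
step 0: y = z − H·x̄ = [11]
step 0: S = H·P̄·Hᵀ + R = [54]
step 0: K = P̄·Hᵀ·S⁻¹ = [5/27; 22/27; -26/27]
step 0: x' = x̄ + K·y = [271/27, -136/27, -16/27]
step 0: P' = (I − K·H)·P̄ = [1381/27 -463/27 -10/27; -463/27 436/27 -44/27; -10/27 -44/27 52/27]
step 1: x̄ = F·x = [-79/3, -50/9, 302/27]
step 1: P̄ = F·P·Fᵀ + Q = [291 19 -242/3; 19 484/3 -1342/9; -242/3 -1342/9 4312/27]
step 1: y = z − H·x̄ = [248/27]
step 1: S = H·P̄·Hᵀ + R = [4366/27]
step 1: K = P̄·Hᵀ·S⁻¹ = [1089/2183; 2013/2183; -2156/2183]
step 1: x' = x̄ + K·y = [-47483/2183, 6362/2183, 4614/2183]
step 1: P' = (I − K·H)·P̄ = [547407/2183 -120905/2183 -2178/2183; -120905/2183 52030/2183 -4026/2183; -2178/2183 -4026/2183 4312/2183]

step 0: x' = [271/27, -136/27, -16/27], P' = [1381/27 -463/27 -10/27; -463/27 436/27 -44/27; -10/27 -44/27 52/27]
step 1: x' = [-47483/2183, 6362/2183, 4614/2183], P' = [547407/2183 -120905/2183 -2178/2183; -120905/2183 52030/2183 -4026/2183; -2178/2183 -4026/2183 4312/2183]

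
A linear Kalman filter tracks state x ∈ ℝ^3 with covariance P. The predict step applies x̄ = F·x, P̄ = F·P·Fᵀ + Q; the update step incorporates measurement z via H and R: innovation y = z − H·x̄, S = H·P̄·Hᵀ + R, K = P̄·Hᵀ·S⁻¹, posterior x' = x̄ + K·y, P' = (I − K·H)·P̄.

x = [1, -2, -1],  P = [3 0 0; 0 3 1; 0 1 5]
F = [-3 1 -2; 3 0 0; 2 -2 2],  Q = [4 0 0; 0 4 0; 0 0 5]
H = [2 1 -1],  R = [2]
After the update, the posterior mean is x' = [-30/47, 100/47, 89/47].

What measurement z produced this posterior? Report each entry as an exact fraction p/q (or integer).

x̄ = F·x = [-3, 3, 4]
P̄ = F·P·Fᵀ + Q = [50 -27 -38; -27 31 18; -38 18 41]
S = H·P̄·Hᵀ + R = [282]
K = P̄·Hᵀ·S⁻¹ = [37/94; -41/282; -33/94]
x' − x̄ = [111/47, -41/47, -99/47] = K·y
y = (KᵀK)⁻¹·Kᵀ·(x' − x̄) = [6]
z = y + H·x̄ = [6] + [-7] = [-1]

z = [-1]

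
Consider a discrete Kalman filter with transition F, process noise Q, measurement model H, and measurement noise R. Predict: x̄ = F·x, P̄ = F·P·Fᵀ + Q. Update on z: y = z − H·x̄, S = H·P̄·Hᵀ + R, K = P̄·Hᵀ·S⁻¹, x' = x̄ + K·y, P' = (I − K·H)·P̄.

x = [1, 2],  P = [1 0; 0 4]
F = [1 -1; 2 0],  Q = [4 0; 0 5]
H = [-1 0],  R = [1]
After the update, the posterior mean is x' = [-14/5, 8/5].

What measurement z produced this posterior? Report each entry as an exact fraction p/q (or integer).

x̄ = F·x = [-1, 2]
P̄ = F·P·Fᵀ + Q = [9 2; 2 9]
S = H·P̄·Hᵀ + R = [10]
K = P̄·Hᵀ·S⁻¹ = [-9/10; -1/5]
x' − x̄ = [-9/5, -2/5] = K·y
y = (KᵀK)⁻¹·Kᵀ·(x' − x̄) = [2]
z = y + H·x̄ = [2] + [1] = [3]

z = [3]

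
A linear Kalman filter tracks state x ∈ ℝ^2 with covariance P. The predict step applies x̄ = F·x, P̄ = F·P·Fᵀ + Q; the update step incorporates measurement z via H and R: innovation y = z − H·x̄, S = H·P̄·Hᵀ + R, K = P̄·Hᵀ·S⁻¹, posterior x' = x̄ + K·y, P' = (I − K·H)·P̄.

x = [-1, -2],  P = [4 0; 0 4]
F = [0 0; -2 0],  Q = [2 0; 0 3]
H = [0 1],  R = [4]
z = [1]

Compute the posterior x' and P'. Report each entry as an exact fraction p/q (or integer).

x' = [0, 27/23]
P' = [2 0; 0 76/23]

x̄ = F·x = [0, 2]
P̄ = F·P·Fᵀ + Q = [2 0; 0 19]
y = z − H·x̄ = [-1]
S = H·P̄·Hᵀ + R = [23]
K = P̄·Hᵀ·S⁻¹ = [0; 19/23]
x' = x̄ + K·y = [0, 27/23]
P' = (I − K·H)·P̄ = [2 0; 0 76/23]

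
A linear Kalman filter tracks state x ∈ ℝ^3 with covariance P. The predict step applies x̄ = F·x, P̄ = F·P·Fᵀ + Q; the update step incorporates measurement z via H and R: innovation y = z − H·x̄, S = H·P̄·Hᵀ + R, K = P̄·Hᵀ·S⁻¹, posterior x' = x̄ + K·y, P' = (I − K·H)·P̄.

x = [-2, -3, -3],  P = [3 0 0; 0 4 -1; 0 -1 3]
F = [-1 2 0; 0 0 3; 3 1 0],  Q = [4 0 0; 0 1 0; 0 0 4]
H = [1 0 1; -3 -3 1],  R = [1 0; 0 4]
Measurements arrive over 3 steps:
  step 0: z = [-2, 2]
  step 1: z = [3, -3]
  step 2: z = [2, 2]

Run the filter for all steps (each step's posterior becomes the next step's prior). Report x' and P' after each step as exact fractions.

step 0: x' = [82948/23573, -145554/23573, -12228/2143], P' = [199115/23573 -258732/23573 -17297/2143; -258732/23573 348923/23573 23151/2143; -17297/2143 23151/2143 18598/2143]
step 1: x' = [1839058093/501115574, -1513476453/501115574, -276182051/250557787], P' = [523842782/250557787 -1248576375/501115574 -879080121/501115574; -1248576375/501115574 871552927/250557787 1181059665/501115574; -879080121/501115574 1181059665/501115574 582619214/250557787]
step 2: x' = [-23779478557768/10358651340725, 31132866869853/10358651340725, 44867738122501/10358651340725], P' = [20548817205741/10358651340725 -24353356195536/10358651340725 -17092602602837/10358651340725; -24353356195536/10358651340725 34103684468381/10358651340725 22995393766227/10358651340725; -17092602602837/10358651340725 22995393766227/10358651340725 23038262600334/10358651340725]

step 0: x̄ = F·x = [-4, -9, -9]
step 0: P̄ = F·P·Fᵀ + Q = [23 -6 -1; -6 28 -3; -1 -3 35]
step 0: y = z − H·x̄ = [11, -28]
step 0: S = H·P̄·Hᵀ + R = [57 -5; -5 414]
step 0: K = P̄·Hᵀ·S⁻¹ = [8848/23573 -2854/23573; -4071/23573 -3978/23573; 1301/2143 259/2143]
step 0: x' = x̄ + K·y = [82948/23573, -145554/23573, -12228/2143]
step 0: P' = (I − K·H)·P̄ = [199115/23573 -258732/23573 -17297/2143; -258732/23573 348923/23573 23151/2143; -17297/2143 23151/2143 18598/2143]
step 1: x̄ = F·x = [-374056/23573, -36684/2143, 9390/2143]
step 1: P̄ = F·P·Fᵀ + Q = [2724027/23573 190797/2143 -108469/2143; 190797/2143 169525/2143 -86220/2143; -108469/2143 -86220/2143 62078/2143]
step 1: y = z − H·x̄ = [341485/23573, -2506749/23573]
step 1: S = H·P̄·Hᵀ + R = [1044140/23573 -8553946/23573; -8553946/23573 92703648/23573]
step 1: K = P̄·Hᵀ·S⁻¹ = [168605443/501115574 -34550961/250557787; -33758355/250557787 -75632193/501115574; 286158307/501115574 64824949/501115574]
step 1: x' = x̄ + K·y = [1839058093/501115574, -1513476453/501115574, -276182051/250557787]
step 1: P' = (I − K·H)·P̄ = [523842782/250557787 -1248576375/501115574 -879080121/501115574; -1248576375/501115574 871552927/250557787 1181059665/501115574; -879080121/501115574 1181059665/501115574 582619214/250557787]
step 2: x̄ = F·x = [-4866010999/501115574, -828546153/250557787, 2001848913/250557787]
step 2: P̄ = F·P·Fᵀ + Q = [7509438388/250557787 9723598353/501115574 -5899726859/501115574; 9723598353/501115574 5494130713/250557787 -2184271047/250557787; -5899726859/501115574 -2184271047/250557787 2842639988/250557787]
step 2: y = z − H·x̄ = [1864544321/501115574, -22570776593/501115574]
step 2: S = H·P̄·Hᵀ + R = [4702909304/250557787 -43637065411/501115574; -43637065411/501115574 239194185081/250557787]
step 2: K = P̄·Hᵀ·S⁻¹ = [3456214602904/10358651340725 -1419746408363/10358651340725; -1357962429309/10358651340725 -1563897763077/10358651340725; 5945659997497/10358651340725 1332472277541/10358651340725]
step 2: x' = x̄ + K·y = [-23779478557768/10358651340725, 31132866869853/10358651340725, 44867738122501/10358651340725]
step 2: P' = (I − K·H)·P̄ = [20548817205741/10358651340725 -24353356195536/10358651340725 -17092602602837/10358651340725; -24353356195536/10358651340725 34103684468381/10358651340725 22995393766227/10358651340725; -17092602602837/10358651340725 22995393766227/10358651340725 23038262600334/10358651340725]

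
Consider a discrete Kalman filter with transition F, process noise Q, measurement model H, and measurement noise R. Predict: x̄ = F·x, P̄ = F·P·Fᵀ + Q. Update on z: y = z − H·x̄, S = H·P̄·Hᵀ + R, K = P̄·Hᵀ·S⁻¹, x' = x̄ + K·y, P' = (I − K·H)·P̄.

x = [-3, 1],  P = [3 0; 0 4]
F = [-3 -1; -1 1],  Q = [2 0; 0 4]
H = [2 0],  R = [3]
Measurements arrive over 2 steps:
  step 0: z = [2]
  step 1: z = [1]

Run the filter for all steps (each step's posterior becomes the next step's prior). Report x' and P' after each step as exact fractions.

step 0: x̄ = F·x = [8, 4]
step 0: P̄ = F·P·Fᵀ + Q = [33 5; 5 11]
step 0: y = z − H·x̄ = [-14]
step 0: S = H·P̄·Hᵀ + R = [135]
step 0: K = P̄·Hᵀ·S⁻¹ = [22/45; 2/27]
step 0: x' = x̄ + K·y = [52/45, 80/27]
step 0: P' = (I − K·H)·P̄ = [11/15 1/9; 1/9 277/27]
step 1: x̄ = F·x = [-868/135, 244/135]
step 1: P̄ = F·P·Fᵀ + Q = [2636/135 -1118/135; -1118/135 1994/135]
step 1: y = z − H·x̄ = [1871/135]
step 1: S = H·P̄·Hᵀ + R = [10949/135]
step 1: K = P̄·Hᵀ·S⁻¹ = [5272/10949; -2236/10949]
step 1: x' = x̄ + K·y = [2668/10949, -11200/10949]
step 1: P' = (I − K·H)·P̄ = [7908/10949 -3354/10949; -3354/10949 124686/10949]

step 0: x' = [52/45, 80/27], P' = [11/15 1/9; 1/9 277/27]
step 1: x' = [2668/10949, -11200/10949], P' = [7908/10949 -3354/10949; -3354/10949 124686/10949]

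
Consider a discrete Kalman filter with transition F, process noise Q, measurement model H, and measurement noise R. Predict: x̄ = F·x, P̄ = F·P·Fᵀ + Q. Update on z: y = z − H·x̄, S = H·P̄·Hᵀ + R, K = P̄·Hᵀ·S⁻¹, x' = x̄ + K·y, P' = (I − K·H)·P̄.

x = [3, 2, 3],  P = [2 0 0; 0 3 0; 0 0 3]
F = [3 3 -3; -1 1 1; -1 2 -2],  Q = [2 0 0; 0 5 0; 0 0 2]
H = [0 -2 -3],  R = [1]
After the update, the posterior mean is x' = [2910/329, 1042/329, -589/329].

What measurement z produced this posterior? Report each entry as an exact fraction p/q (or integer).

z = [-1]

x̄ = F·x = [6, 2, -5]
P̄ = F·P·Fᵀ + Q = [74 -6 30; -6 13 2; 30 2 28]
S = H·P̄·Hᵀ + R = [329]
K = P̄·Hᵀ·S⁻¹ = [-78/329; -32/329; -88/329]
x' − x̄ = [936/329, 384/329, 1056/329] = K·y
y = (KᵀK)⁻¹·Kᵀ·(x' − x̄) = [-12]
z = y + H·x̄ = [-12] + [11] = [-1]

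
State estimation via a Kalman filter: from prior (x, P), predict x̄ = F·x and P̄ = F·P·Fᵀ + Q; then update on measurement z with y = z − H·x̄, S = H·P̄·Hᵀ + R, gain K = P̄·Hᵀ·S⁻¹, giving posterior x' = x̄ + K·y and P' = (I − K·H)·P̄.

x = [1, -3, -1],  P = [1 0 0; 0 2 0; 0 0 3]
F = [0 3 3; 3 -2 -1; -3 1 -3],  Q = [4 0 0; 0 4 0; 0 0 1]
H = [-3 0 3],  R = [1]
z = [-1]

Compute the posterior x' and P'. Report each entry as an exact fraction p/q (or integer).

x' = [-8172/1171, 10282/1171, -8553/1171]
P' = [13279/1171 -13881/1171 13209/1171; -13881/1171 25503/1171 -13864/1171; 13209/1171 -13864/1171 13269/1171]

x̄ = F·x = [-12, 10, -3]
P̄ = F·P·Fᵀ + Q = [49 -21 -21; -21 24 -4; -21 -4 39]
y = z − H·x̄ = [-28]
S = H·P̄·Hᵀ + R = [1171]
K = P̄·Hᵀ·S⁻¹ = [-210/1171; 51/1171; 180/1171]
x' = x̄ + K·y = [-8172/1171, 10282/1171, -8553/1171]
P' = (I − K·H)·P̄ = [13279/1171 -13881/1171 13209/1171; -13881/1171 25503/1171 -13864/1171; 13209/1171 -13864/1171 13269/1171]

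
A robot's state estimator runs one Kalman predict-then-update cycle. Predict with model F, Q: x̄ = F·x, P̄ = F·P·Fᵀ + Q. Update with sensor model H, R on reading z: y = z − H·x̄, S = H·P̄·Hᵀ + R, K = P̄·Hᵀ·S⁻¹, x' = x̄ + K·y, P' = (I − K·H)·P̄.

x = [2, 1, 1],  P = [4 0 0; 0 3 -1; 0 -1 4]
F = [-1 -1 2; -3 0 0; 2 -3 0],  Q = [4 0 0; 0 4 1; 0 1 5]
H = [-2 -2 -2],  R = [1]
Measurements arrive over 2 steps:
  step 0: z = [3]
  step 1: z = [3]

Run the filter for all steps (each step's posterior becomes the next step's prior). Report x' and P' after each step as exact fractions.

step 0: x̄ = F·x = [-1, -6, 1]
step 0: P̄ = F·P·Fᵀ + Q = [31 12 7; 12 40 -23; 7 -23 48]
step 0: y = z − H·x̄ = [-9]
step 0: S = H·P̄·Hᵀ + R = [445]
step 0: K = P̄·Hᵀ·S⁻¹ = [-20/89; -58/445; -64/445]
step 0: x' = x̄ + K·y = [91/89, -2148/445, 1021/445]
step 0: P' = (I − K·H)·P̄ = [759/89 -92/89 -657/89; -92/89 14436/445 -13947/445; -657/89 -13947/445 17264/445]
step 1: x̄ = F·x = [747/89, -273/89, 7354/445]
step 1: P̄ = F·P·Fᵀ + Q = [31415/89 5943/89 21160/89; 5943/89 7187/89 -5293/89; 21160/89 -5293/89 152849/445]
step 1: y = z − H·x̄ = [20783/445]
step 1: S = H·P̄·Hᵀ + R = [2256281/445]
step 1: K = P̄·Hᵀ·S⁻¹ = [-585180/2256281; -78370/2256281; -464368/2256281]
step 1: x' = x̄ + K·y = [-8392329/2256281, -10581095/2256281, 15599394/2256281]
step 1: P' = (I − K·H)·P̄ = [26898215/2256281 47606367/2256281 -74211992/2256281; 47606367/2256281 168399103/2256281 -215966285/2256281; -74211992/2256281 -215966285/2256281 290410461/2256281]

step 0: x' = [91/89, -2148/445, 1021/445], P' = [759/89 -92/89 -657/89; -92/89 14436/445 -13947/445; -657/89 -13947/445 17264/445]
step 1: x' = [-8392329/2256281, -10581095/2256281, 15599394/2256281], P' = [26898215/2256281 47606367/2256281 -74211992/2256281; 47606367/2256281 168399103/2256281 -215966285/2256281; -74211992/2256281 -215966285/2256281 290410461/2256281]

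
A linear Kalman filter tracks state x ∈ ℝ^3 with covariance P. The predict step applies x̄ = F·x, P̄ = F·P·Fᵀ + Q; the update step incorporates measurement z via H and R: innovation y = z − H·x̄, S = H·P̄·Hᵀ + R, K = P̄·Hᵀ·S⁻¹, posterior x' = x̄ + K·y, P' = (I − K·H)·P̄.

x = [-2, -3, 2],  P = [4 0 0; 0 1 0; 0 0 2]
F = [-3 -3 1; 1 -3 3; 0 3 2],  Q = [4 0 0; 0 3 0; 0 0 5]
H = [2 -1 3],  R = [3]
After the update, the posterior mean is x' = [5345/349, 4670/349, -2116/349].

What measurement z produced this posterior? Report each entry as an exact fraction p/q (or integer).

z = [-1]

x̄ = F·x = [17, 13, -5]
P̄ = F·P·Fᵀ + Q = [51 3 -5; 3 34 3; -5 3 22]
S = H·P̄·Hᵀ + R = [349]
K = P̄·Hᵀ·S⁻¹ = [84/349; -19/349; 53/349]
x' − x̄ = [-588/349, 133/349, -371/349] = K·y
y = (KᵀK)⁻¹·Kᵀ·(x' − x̄) = [-7]
z = y + H·x̄ = [-7] + [6] = [-1]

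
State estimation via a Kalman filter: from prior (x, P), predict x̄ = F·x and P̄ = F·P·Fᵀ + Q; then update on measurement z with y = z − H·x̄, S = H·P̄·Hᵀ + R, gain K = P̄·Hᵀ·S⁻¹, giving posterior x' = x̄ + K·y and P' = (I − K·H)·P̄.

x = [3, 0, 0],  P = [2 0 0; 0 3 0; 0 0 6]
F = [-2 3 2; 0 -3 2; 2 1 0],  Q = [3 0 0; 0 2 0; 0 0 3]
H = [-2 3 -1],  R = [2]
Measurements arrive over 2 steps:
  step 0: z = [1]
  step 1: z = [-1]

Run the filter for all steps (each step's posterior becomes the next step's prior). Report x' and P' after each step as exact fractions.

step 0: x' = [-868/167, -174/167, 1045/167], P' = [33814/835 20811/835 -4927/835; 20811/835 13979/835 -33/835; -4927/835 -33/835 9841/835]
step 1: x' = [47353502/2413261, 26424106/2413261, -13054475/2413261], P' = [266070964/2413261 154442405/2413261 -68854277/2413261; 154442405/2413261 91448571/2413261 -35683189/2413261; -68854277/2413261 -35683189/2413261 32129021/2413261]

step 0: x̄ = F·x = [-6, 0, 6]
step 0: P̄ = F·P·Fᵀ + Q = [62 -3 1; -3 53 -9; 1 -9 14]
step 0: y = z − H·x̄ = [-5]
step 0: S = H·P̄·Hᵀ + R = [835]
step 0: K = P̄·Hᵀ·S⁻¹ = [-134/835; 174/835; -43/835]
step 0: x' = x̄ + K·y = [-868/167, -174/167, 1045/167]
step 0: P' = (I − K·H)·P̄ = [33814/835 20811/835 -4927/835; 20811/835 13979/835 -33/835; -4927/835 -33/835 9841/835]
step 1: x̄ = F·x = [3304/167, 2612/167, -1910/167]
step 1: P̄ = F·P·Fᵀ + Q = [92224/835 58127/835 -29849/835; 58127/835 167241/835 -186577/835; -29849/835 -186577/835 234984/835]
step 1: y = z − H·x̄ = [-3305/167]
step 1: S = H·P̄·Hᵀ + R = [2413261/835]
step 1: K = P̄·Hᵀ·S⁻¹ = [19782/2413261; 572046/2413261; -735017/2413261]
step 1: x' = x̄ + K·y = [47353502/2413261, 26424106/2413261, -13054475/2413261]
step 1: P' = (I − K·H)·P̄ = [266070964/2413261 154442405/2413261 -68854277/2413261; 154442405/2413261 91448571/2413261 -35683189/2413261; -68854277/2413261 -35683189/2413261 32129021/2413261]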